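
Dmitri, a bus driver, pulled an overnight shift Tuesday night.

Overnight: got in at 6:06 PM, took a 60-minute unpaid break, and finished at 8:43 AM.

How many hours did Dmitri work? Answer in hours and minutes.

Overnight: 6:06 PM → midnight = 5 h 54 min; midnight → 8:43 AM = 8 h 43 min; span 14 h 37 min; less 60 min break → 13 h 37 min

13 h 37 min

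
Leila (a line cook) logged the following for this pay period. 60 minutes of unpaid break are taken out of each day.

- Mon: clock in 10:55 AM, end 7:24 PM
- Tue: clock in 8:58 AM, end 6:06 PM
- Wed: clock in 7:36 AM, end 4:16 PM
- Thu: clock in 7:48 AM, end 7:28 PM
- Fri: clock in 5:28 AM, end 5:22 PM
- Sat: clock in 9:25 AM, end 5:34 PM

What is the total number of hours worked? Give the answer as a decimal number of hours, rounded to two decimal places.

Mon: 10:55 AM–7:24 PM = 8 h 29 min; less 60 min break → 7 h 29 min
Tue: 8:58 AM–6:06 PM = 9 h 8 min; less 60 min break → 8 h 8 min
Wed: 7:36 AM–4:16 PM = 8 h 40 min; less 60 min break → 7 h 40 min
Thu: 7:48 AM–7:28 PM = 11 h 40 min; less 60 min break → 10 h 40 min
Fri: 5:28 AM–5:22 PM = 11 h 54 min; less 60 min break → 10 h 54 min
Sat: 9:25 AM–5:34 PM = 8 h 9 min; less 60 min break → 7 h 9 min
Total: 7 h 29 min + 8 h 8 min + 7 h 40 min + 10 h 40 min + 10 h 54 min + 7 h 9 min = 52 h 0 min.

52.00 hours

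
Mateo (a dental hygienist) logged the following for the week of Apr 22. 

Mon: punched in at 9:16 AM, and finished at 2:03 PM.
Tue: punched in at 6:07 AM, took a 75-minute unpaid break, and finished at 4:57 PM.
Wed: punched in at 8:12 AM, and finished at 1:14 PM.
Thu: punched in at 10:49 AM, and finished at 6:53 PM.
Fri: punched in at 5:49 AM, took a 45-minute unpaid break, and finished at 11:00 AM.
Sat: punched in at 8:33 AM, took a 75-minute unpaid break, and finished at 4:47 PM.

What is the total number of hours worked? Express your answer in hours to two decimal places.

38.88 hours

Mon: 9:16 AM–2:03 PM = 4 h 47 min
Tue: 6:07 AM–4:57 PM = 10 h 50 min; less 75 min break → 9 h 35 min
Wed: 8:12 AM–1:14 PM = 5 h 2 min
Thu: 10:49 AM–6:53 PM = 8 h 4 min
Fri: 5:49 AM–11:00 AM = 5 h 11 min; less 45 min break → 4 h 26 min
Sat: 8:33 AM–4:47 PM = 8 h 14 min; less 75 min break → 6 h 59 min
Total: 4 h 47 min + 9 h 35 min + 5 h 2 min + 8 h 4 min + 4 h 26 min + 6 h 59 min = 38 h 53 min.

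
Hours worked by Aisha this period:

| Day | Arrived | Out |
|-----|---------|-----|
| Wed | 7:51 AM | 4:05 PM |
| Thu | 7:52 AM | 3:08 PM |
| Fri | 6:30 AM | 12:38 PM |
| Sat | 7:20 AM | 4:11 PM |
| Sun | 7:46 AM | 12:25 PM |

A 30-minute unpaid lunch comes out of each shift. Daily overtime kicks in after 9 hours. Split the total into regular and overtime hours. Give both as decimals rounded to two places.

Regular 32.63 hours, overtime 0.00 hours

Wed: 7:51 AM–4:05 PM = 8 h 14 min; less 30 min break → 7 h 44 min
Thu: 7:52 AM–3:08 PM = 7 h 16 min; less 30 min break → 6 h 46 min
Fri: 6:30 AM–12:38 PM = 6 h 8 min; less 30 min break → 5 h 38 min
Sat: 7:20 AM–4:11 PM = 8 h 51 min; less 30 min break → 8 h 21 min
Sun: 7:46 AM–12:25 PM = 4 h 39 min; less 30 min break → 4 h 9 min
Wed reg 7 h 44 min / OT 0 h 0 min; Thu reg 6 h 46 min / OT 0 h 0 min; Fri reg 5 h 38 min / OT 0 h 0 min; Sat reg 8 h 21 min / OT 0 h 0 min; Sun reg 4 h 9 min / OT 0 h 0 min.
Totals: regular 32 h 38 min, overtime 0 h 0 min.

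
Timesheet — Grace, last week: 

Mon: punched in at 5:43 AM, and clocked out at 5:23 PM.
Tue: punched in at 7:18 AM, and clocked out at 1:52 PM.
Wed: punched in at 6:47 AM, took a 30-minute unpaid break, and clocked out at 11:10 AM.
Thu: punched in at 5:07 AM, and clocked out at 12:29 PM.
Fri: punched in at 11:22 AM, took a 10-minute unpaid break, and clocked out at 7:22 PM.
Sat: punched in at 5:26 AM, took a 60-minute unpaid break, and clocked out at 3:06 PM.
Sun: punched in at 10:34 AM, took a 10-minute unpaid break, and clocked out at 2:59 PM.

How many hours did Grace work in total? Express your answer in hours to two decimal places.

Mon: 5:43 AM–5:23 PM = 11 h 40 min
Tue: 7:18 AM–1:52 PM = 6 h 34 min
Wed: 6:47 AM–11:10 AM = 4 h 23 min; less 30 min break → 3 h 53 min
Thu: 5:07 AM–12:29 PM = 7 h 22 min
Fri: 11:22 AM–7:22 PM = 8 h 0 min; less 10 min break → 7 h 50 min
Sat: 5:26 AM–3:06 PM = 9 h 40 min; less 60 min break → 8 h 40 min
Sun: 10:34 AM–2:59 PM = 4 h 25 min; less 10 min break → 4 h 15 min
Total: 11 h 40 min + 6 h 34 min + 3 h 53 min + 7 h 22 min + 7 h 50 min + 8 h 40 min + 4 h 15 min = 50 h 14 min.

50.23 hours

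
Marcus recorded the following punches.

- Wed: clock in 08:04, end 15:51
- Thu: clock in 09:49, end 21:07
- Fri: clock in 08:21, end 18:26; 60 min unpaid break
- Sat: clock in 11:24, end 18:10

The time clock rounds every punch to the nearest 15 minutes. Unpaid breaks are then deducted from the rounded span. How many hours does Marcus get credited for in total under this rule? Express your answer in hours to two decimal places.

Wed: in 08:04→08:00, out 15:51→15:45; 7 h 45 min
Thu: in 09:49→09:45, out 21:07→21:00; 11 h 15 min
Fri: in 08:21→08:15, out 18:26→18:30; 10 h 15 min − 60 min = 9 h 15 min
Sat: in 11:24→11:30, out 18:10→18:15; 6 h 45 min
Total credited: 35 h 0 min.

35.00 hours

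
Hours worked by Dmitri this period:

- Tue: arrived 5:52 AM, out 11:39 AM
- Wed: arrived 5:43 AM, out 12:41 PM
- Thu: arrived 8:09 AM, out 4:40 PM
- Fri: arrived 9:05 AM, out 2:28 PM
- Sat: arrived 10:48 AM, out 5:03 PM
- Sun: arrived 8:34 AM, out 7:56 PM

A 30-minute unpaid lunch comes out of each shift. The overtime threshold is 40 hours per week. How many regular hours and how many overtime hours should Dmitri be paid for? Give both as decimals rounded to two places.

Regular 40.00 hours, overtime 1.27 hours

Tue: 5:52 AM–11:39 AM = 5 h 47 min; less 30 min break → 5 h 17 min
Wed: 5:43 AM–12:41 PM = 6 h 58 min; less 30 min break → 6 h 28 min
Thu: 8:09 AM–4:40 PM = 8 h 31 min; less 30 min break → 8 h 1 min
Fri: 9:05 AM–2:28 PM = 5 h 23 min; less 30 min break → 4 h 53 min
Sat: 10:48 AM–5:03 PM = 6 h 15 min; less 30 min break → 5 h 45 min
Sun: 8:34 AM–7:56 PM = 11 h 22 min; less 30 min break → 10 h 52 min
Total worked: 41 h 16 min = 41.27 h.
Threshold 40 h → overtime 1 h 16 min, regular 40 h 0 min.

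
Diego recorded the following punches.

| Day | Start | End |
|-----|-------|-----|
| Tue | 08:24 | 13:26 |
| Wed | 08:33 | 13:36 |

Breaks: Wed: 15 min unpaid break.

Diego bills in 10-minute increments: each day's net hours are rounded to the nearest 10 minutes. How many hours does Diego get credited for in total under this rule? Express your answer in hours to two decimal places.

Tue: 08:24–13:26 = 5 h 2 min → rounds to 5 h 0 min
Wed: 08:33–13:36 = 5 h 3 min − 15 min = 4 h 48 min → rounds to 4 h 50 min
Total credited: 9 h 50 min.

9.83 hours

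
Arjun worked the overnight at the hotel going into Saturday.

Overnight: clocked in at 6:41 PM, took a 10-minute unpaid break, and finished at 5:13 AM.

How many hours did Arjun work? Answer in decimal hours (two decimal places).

Overnight: 6:41 PM → midnight = 5 h 19 min; midnight → 5:13 AM = 5 h 13 min; span 10 h 32 min; less 10 min break → 10 h 22 min

10.37 hours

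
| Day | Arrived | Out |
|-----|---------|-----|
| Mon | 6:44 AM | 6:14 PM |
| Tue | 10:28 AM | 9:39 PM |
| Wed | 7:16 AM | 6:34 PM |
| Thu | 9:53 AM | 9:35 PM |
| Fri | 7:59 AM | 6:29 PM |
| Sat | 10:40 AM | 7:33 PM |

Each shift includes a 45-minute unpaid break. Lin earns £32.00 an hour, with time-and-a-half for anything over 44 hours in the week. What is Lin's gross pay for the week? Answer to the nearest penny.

Mon: 6:44 AM–6:14 PM = 11 h 30 min; less 45 min break → 10 h 45 min
Tue: 10:28 AM–9:39 PM = 11 h 11 min; less 45 min break → 10 h 26 min
Wed: 7:16 AM–6:34 PM = 11 h 18 min; less 45 min break → 10 h 33 min
Thu: 9:53 AM–9:35 PM = 11 h 42 min; less 45 min break → 10 h 57 min
Fri: 7:59 AM–6:29 PM = 10 h 30 min; less 45 min break → 9 h 45 min
Sat: 10:40 AM–7:33 PM = 8 h 53 min; less 45 min break → 8 h 8 min
Total worked: 60 h 34 min = 3634 min.
Regular 44 h 0 min = 2640 min at £32.00/h; overtime 16 h 34 min = 994 min at £48.00/h.
Pay = (2640 × £32.00 + 994 × £48.00) ÷ 60 = £2203.20.

£2203.20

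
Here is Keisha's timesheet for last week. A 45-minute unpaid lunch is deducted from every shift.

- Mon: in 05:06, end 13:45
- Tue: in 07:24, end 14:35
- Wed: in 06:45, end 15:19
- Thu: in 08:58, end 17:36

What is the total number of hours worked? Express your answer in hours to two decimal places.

30.03 hours

Mon: 05:06–13:45 = 8 h 39 min; less 45 min break → 7 h 54 min
Tue: 07:24–14:35 = 7 h 11 min; less 45 min break → 6 h 26 min
Wed: 06:45–15:19 = 8 h 34 min; less 45 min break → 7 h 49 min
Thu: 08:58–17:36 = 8 h 38 min; less 45 min break → 7 h 53 min
Total: 7 h 54 min + 6 h 26 min + 7 h 49 min + 7 h 53 min = 30 h 2 min.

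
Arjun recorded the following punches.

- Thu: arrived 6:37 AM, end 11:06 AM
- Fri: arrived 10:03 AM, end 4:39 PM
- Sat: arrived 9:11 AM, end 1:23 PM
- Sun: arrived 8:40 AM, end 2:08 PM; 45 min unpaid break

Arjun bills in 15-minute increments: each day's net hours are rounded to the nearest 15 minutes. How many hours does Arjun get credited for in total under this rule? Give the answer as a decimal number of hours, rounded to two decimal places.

20.00 hours

Thu: 6:37 AM–11:06 AM = 4 h 29 min → rounds to 4 h 30 min
Fri: 10:03 AM–4:39 PM = 6 h 36 min → rounds to 6 h 30 min
Sat: 9:11 AM–1:23 PM = 4 h 12 min → rounds to 4 h 15 min
Sun: 8:40 AM–2:08 PM = 5 h 28 min − 45 min = 4 h 43 min → rounds to 4 h 45 min
Total credited: 20 h 0 min.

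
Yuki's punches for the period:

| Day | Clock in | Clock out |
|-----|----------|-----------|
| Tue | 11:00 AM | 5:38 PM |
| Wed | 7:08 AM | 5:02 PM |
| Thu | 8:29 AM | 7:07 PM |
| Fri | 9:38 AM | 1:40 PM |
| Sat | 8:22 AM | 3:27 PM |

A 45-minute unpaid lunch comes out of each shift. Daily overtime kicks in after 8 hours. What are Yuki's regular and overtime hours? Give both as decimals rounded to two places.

Tue: 11:00 AM–5:38 PM = 6 h 38 min; less 45 min break → 5 h 53 min
Wed: 7:08 AM–5:02 PM = 9 h 54 min; less 45 min break → 9 h 9 min
Thu: 8:29 AM–7:07 PM = 10 h 38 min; less 45 min break → 9 h 53 min
Fri: 9:38 AM–1:40 PM = 4 h 2 min; less 45 min break → 3 h 17 min
Sat: 8:22 AM–3:27 PM = 7 h 5 min; less 45 min break → 6 h 20 min
Tue reg 5 h 53 min / OT 0 h 0 min; Wed reg 8 h 0 min / OT 1 h 9 min; Thu reg 8 h 0 min / OT 1 h 53 min; Fri reg 3 h 17 min / OT 0 h 0 min; Sat reg 6 h 20 min / OT 0 h 0 min.
Totals: regular 31 h 30 min, overtime 3 h 2 min.

Regular 31.50 hours, overtime 3.03 hours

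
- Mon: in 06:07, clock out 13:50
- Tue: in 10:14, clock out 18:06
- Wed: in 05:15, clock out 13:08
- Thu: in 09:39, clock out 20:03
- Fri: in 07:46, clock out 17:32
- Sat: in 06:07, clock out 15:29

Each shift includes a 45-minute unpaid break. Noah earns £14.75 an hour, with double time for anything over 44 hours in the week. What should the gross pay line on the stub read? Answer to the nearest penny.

Mon: 06:07–13:50 = 7 h 43 min; less 45 min break → 6 h 58 min
Tue: 10:14–18:06 = 7 h 52 min; less 45 min break → 7 h 7 min
Wed: 05:15–13:08 = 7 h 53 min; less 45 min break → 7 h 8 min
Thu: 09:39–20:03 = 10 h 24 min; less 45 min break → 9 h 39 min
Fri: 07:46–17:32 = 9 h 46 min; less 45 min break → 9 h 1 min
Sat: 06:07–15:29 = 9 h 22 min; less 45 min break → 8 h 37 min
Total worked: 48 h 30 min = 2910 min.
Regular 44 h 0 min = 2640 min at £14.75/h; overtime 4 h 30 min = 270 min at £29.50/h.
Pay = (2640 × £14.75 + 270 × £29.50) ÷ 60 = £781.75.

£781.75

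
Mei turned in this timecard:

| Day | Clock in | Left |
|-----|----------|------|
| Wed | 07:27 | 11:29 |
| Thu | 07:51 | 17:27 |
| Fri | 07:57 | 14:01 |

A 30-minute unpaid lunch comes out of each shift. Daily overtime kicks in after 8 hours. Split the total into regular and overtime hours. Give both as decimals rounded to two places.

Wed: 07:27–11:29 = 4 h 2 min; less 30 min break → 3 h 32 min
Thu: 07:51–17:27 = 9 h 36 min; less 30 min break → 9 h 6 min
Fri: 07:57–14:01 = 6 h 4 min; less 30 min break → 5 h 34 min
Wed reg 3 h 32 min / OT 0 h 0 min; Thu reg 8 h 0 min / OT 1 h 6 min; Fri reg 5 h 34 min / OT 0 h 0 min.
Totals: regular 17 h 6 min, overtime 1 h 6 min.

Regular 17.10 hours, overtime 1.10 hours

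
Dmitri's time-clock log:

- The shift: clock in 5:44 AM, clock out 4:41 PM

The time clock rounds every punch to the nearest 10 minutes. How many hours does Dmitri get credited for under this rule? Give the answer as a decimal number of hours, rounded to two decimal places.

11.00 hours

The shift: in 5:44 AM→5:40 AM, out 4:41 PM→4:40 PM; 11 h 0 min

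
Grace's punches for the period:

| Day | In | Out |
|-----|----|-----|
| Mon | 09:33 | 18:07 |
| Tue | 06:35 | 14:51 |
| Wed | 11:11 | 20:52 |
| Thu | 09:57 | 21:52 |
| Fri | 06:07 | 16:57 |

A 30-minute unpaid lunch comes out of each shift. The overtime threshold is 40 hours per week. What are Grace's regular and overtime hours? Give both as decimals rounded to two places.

Mon: 09:33–18:07 = 8 h 34 min; less 30 min break → 8 h 4 min
Tue: 06:35–14:51 = 8 h 16 min; less 30 min break → 7 h 46 min
Wed: 11:11–20:52 = 9 h 41 min; less 30 min break → 9 h 11 min
Thu: 09:57–21:52 = 11 h 55 min; less 30 min break → 11 h 25 min
Fri: 06:07–16:57 = 10 h 50 min; less 30 min break → 10 h 20 min
Total worked: 46 h 46 min = 46.77 h.
Threshold 40 h → overtime 6 h 46 min, regular 40 h 0 min.

Regular 40.00 hours, overtime 6.77 hours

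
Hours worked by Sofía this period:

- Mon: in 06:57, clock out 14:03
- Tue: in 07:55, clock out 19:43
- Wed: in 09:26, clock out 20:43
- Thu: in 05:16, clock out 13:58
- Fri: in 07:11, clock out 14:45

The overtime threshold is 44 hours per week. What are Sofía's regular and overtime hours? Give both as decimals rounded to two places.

Regular 44.00 hours, overtime 2.45 hours

Mon: 06:57–14:03 = 7 h 6 min
Tue: 07:55–19:43 = 11 h 48 min
Wed: 09:26–20:43 = 11 h 17 min
Thu: 05:16–13:58 = 8 h 42 min
Fri: 07:11–14:45 = 7 h 34 min
Total worked: 46 h 27 min = 46.45 h.
Threshold 44 h → overtime 2 h 27 min, regular 44 h 0 min.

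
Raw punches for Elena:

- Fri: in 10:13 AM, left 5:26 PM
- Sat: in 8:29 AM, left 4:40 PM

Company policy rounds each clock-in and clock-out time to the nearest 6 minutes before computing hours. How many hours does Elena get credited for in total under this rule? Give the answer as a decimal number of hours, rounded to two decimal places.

15.40 hours

Fri: in 10:13 AM→10:12 AM, out 5:26 PM→5:24 PM; 7 h 12 min
Sat: in 8:29 AM→8:30 AM, out 4:40 PM→4:42 PM; 8 h 12 min
Total credited: 15 h 24 min.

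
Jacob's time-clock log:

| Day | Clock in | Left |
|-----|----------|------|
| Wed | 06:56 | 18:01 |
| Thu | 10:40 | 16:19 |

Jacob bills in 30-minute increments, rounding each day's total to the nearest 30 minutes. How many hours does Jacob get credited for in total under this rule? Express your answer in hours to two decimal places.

16.50 hours

Wed: 06:56–18:01 = 11 h 5 min → rounds to 11 h 0 min
Thu: 10:40–16:19 = 5 h 39 min → rounds to 5 h 30 min
Total credited: 16 h 30 min.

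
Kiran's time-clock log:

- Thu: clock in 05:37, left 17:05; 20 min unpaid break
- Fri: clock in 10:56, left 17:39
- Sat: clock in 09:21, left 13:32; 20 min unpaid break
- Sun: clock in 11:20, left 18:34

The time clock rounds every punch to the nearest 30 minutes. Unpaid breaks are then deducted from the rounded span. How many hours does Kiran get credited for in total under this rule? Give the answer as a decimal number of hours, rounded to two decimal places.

Thu: in 05:37→05:30, out 17:05→17:00; 11 h 30 min − 20 min = 11 h 10 min
Fri: in 10:56→11:00, out 17:39→17:30; 6 h 30 min
Sat: in 09:21→09:30, out 13:32→13:30; 4 h 0 min − 20 min = 3 h 40 min
Sun: in 11:20→11:30, out 18:34→18:30; 7 h 0 min
Total credited: 28 h 20 min.

28.33 hours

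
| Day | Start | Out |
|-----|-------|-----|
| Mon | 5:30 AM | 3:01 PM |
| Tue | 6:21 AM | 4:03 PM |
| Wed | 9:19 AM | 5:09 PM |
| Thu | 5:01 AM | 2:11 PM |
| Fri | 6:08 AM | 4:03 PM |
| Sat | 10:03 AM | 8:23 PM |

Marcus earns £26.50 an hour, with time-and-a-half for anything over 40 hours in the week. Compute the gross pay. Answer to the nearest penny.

Mon: 5:30 AM–3:01 PM = 9 h 31 min
Tue: 6:21 AM–4:03 PM = 9 h 42 min
Wed: 9:19 AM–5:09 PM = 7 h 50 min
Thu: 5:01 AM–2:11 PM = 9 h 10 min
Fri: 6:08 AM–4:03 PM = 9 h 55 min
Sat: 10:03 AM–8:23 PM = 10 h 20 min
Total worked: 56 h 28 min = 3388 min.
Regular 40 h 0 min = 2400 min at £26.50/h; overtime 16 h 28 min = 988 min at £39.75/h.
Pay = (2400 × £26.50 + 988 × £39.75) ÷ 60 = £1714.55.

£1714.55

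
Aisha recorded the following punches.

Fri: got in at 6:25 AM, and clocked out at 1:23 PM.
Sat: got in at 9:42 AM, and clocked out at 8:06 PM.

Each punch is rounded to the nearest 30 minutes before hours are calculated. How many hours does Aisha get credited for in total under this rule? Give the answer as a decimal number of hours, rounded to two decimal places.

Fri: in 6:25 AM→6:30 AM, out 1:23 PM→1:30 PM; 7 h 0 min
Sat: in 9:42 AM→9:30 AM, out 8:06 PM→8:00 PM; 10 h 30 min
Total credited: 17 h 30 min.

17.50 hours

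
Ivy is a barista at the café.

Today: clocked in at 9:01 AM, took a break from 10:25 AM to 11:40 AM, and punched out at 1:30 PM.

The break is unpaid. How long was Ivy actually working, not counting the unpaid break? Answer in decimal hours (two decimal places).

3.23 hours

Today: 9:01 AM–1:30 PM = 4 h 29 min; less 75 min break → 3 h 14 min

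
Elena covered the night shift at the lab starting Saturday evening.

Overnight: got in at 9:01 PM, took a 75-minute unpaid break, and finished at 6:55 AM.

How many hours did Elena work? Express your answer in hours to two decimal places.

8.65 hours

Overnight: 9:01 PM → midnight = 2 h 59 min; midnight → 6:55 AM = 6 h 55 min; span 9 h 54 min; less 75 min break → 8 h 39 min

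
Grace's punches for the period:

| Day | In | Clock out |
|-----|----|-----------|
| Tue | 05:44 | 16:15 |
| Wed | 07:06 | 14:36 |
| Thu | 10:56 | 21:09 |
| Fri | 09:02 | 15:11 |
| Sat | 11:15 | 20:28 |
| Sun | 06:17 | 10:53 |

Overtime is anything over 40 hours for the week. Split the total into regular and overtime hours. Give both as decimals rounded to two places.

Regular 40.00 hours, overtime 8.20 hours

Tue: 05:44–16:15 = 10 h 31 min
Wed: 07:06–14:36 = 7 h 30 min
Thu: 10:56–21:09 = 10 h 13 min
Fri: 09:02–15:11 = 6 h 9 min
Sat: 11:15–20:28 = 9 h 13 min
Sun: 06:17–10:53 = 4 h 36 min
Total worked: 48 h 12 min = 48.20 h.
Threshold 40 h → overtime 8 h 12 min, regular 40 h 0 min.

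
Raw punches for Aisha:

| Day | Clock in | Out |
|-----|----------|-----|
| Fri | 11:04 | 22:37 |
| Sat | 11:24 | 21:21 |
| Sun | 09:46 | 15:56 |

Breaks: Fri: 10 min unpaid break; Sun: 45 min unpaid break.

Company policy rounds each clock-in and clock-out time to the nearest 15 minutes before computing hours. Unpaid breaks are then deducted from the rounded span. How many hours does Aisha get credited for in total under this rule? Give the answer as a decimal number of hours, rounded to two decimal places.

Fri: in 11:04→11:00, out 22:37→22:30; 11 h 30 min − 10 min = 11 h 20 min
Sat: in 11:24→11:30, out 21:21→21:15; 9 h 45 min
Sun: in 09:46→09:45, out 15:56→16:00; 6 h 15 min − 45 min = 5 h 30 min
Total credited: 26 h 35 min.

26.58 hours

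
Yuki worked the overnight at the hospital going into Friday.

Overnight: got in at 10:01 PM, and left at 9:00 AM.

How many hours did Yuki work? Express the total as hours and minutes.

10 h 59 min

Overnight: 10:01 PM → midnight = 1 h 59 min; midnight → 9:00 AM = 9 h 0 min; span 10 h 59 min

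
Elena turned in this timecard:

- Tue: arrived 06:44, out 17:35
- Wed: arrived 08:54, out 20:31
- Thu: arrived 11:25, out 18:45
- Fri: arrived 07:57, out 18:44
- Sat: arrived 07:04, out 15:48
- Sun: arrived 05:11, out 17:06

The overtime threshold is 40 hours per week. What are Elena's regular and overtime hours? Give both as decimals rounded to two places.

Tue: 06:44–17:35 = 10 h 51 min
Wed: 08:54–20:31 = 11 h 37 min
Thu: 11:25–18:45 = 7 h 20 min
Fri: 07:57–18:44 = 10 h 47 min
Sat: 07:04–15:48 = 8 h 44 min
Sun: 05:11–17:06 = 11 h 55 min
Total worked: 61 h 14 min = 61.23 h.
Threshold 40 h → overtime 21 h 14 min, regular 40 h 0 min.

Regular 40.00 hours, overtime 21.23 hours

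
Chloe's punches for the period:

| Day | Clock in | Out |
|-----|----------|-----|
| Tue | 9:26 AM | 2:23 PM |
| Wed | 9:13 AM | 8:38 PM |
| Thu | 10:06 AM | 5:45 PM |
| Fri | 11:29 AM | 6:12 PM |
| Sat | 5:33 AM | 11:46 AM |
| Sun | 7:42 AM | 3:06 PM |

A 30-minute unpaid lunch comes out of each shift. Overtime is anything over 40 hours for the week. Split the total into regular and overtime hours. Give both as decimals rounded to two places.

Tue: 9:26 AM–2:23 PM = 4 h 57 min; less 30 min break → 4 h 27 min
Wed: 9:13 AM–8:38 PM = 11 h 25 min; less 30 min break → 10 h 55 min
Thu: 10:06 AM–5:45 PM = 7 h 39 min; less 30 min break → 7 h 9 min
Fri: 11:29 AM–6:12 PM = 6 h 43 min; less 30 min break → 6 h 13 min
Sat: 5:33 AM–11:46 AM = 6 h 13 min; less 30 min break → 5 h 43 min
Sun: 7:42 AM–3:06 PM = 7 h 24 min; less 30 min break → 6 h 54 min
Total worked: 41 h 21 min = 41.35 h.
Threshold 40 h → overtime 1 h 21 min, regular 40 h 0 min.

Regular 40.00 hours, overtime 1.35 hours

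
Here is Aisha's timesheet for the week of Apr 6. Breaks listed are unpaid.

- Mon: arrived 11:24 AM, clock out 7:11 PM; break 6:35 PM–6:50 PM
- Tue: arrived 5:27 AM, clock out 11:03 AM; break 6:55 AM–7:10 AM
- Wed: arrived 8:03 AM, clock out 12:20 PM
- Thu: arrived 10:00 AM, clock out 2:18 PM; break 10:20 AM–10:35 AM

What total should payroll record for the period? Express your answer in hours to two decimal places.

21.22 hours

Mon: 11:24 AM–7:11 PM = 7 h 47 min; less 15 min break → 7 h 32 min
Tue: 5:27 AM–11:03 AM = 5 h 36 min; less 15 min break → 5 h 21 min
Wed: 8:03 AM–12:20 PM = 4 h 17 min
Thu: 10:00 AM–2:18 PM = 4 h 18 min; less 15 min break → 4 h 3 min
Total: 7 h 32 min + 5 h 21 min + 4 h 17 min + 4 h 3 min = 21 h 13 min.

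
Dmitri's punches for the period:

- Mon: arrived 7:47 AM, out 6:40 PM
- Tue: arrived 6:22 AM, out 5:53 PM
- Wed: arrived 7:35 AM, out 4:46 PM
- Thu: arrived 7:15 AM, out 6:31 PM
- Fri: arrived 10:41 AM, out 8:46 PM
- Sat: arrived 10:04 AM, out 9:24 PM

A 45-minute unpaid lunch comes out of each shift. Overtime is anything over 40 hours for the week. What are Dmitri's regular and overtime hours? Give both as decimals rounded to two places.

Mon: 7:47 AM–6:40 PM = 10 h 53 min; less 45 min break → 10 h 8 min
Tue: 6:22 AM–5:53 PM = 11 h 31 min; less 45 min break → 10 h 46 min
Wed: 7:35 AM–4:46 PM = 9 h 11 min; less 45 min break → 8 h 26 min
Thu: 7:15 AM–6:31 PM = 11 h 16 min; less 45 min break → 10 h 31 min
Fri: 10:41 AM–8:46 PM = 10 h 5 min; less 45 min break → 9 h 20 min
Sat: 10:04 AM–9:24 PM = 11 h 20 min; less 45 min break → 10 h 35 min
Total worked: 59 h 46 min = 59.77 h.
Threshold 40 h → overtime 19 h 46 min, regular 40 h 0 min.

Regular 40.00 hours, overtime 19.77 hours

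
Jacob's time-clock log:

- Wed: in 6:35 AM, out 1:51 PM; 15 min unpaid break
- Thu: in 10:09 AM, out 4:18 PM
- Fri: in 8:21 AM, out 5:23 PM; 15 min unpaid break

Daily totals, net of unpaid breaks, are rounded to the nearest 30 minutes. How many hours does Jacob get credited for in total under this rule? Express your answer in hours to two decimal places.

Wed: 6:35 AM–1:51 PM = 7 h 16 min − 15 min = 7 h 1 min → rounds to 7 h 0 min
Thu: 10:09 AM–4:18 PM = 6 h 9 min → rounds to 6 h 0 min
Fri: 8:21 AM–5:23 PM = 9 h 2 min − 15 min = 8 h 47 min → rounds to 9 h 0 min
Total credited: 22 h 0 min.

22.00 hours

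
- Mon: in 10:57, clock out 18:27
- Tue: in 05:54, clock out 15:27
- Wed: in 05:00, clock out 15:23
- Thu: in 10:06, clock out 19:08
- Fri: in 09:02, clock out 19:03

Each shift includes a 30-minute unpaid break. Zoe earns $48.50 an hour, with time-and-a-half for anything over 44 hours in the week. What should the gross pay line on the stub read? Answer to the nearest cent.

$2133.19

Mon: 10:57–18:27 = 7 h 30 min; less 30 min break → 7 h 0 min
Tue: 05:54–15:27 = 9 h 33 min; less 30 min break → 9 h 3 min
Wed: 05:00–15:23 = 10 h 23 min; less 30 min break → 9 h 53 min
Thu: 10:06–19:08 = 9 h 2 min; less 30 min break → 8 h 32 min
Fri: 09:02–19:03 = 10 h 1 min; less 30 min break → 9 h 31 min
Total worked: 43 h 59 min = 2639 min.
Regular 43 h 59 min = 2639 min at $48.50/h; overtime 0 h 0 min = 0 min at $72.75/h.
Pay = (2639 × $48.50 + 0 × $72.75) ÷ 60 = $2133.19.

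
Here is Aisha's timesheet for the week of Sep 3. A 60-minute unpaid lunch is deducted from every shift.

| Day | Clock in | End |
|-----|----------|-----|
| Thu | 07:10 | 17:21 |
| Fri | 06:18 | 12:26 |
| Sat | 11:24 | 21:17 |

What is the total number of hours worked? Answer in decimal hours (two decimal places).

Thu: 07:10–17:21 = 10 h 11 min; less 60 min break → 9 h 11 min
Fri: 06:18–12:26 = 6 h 8 min; less 60 min break → 5 h 8 min
Sat: 11:24–21:17 = 9 h 53 min; less 60 min break → 8 h 53 min
Total: 9 h 11 min + 5 h 8 min + 8 h 53 min = 23 h 12 min.

23.20 hours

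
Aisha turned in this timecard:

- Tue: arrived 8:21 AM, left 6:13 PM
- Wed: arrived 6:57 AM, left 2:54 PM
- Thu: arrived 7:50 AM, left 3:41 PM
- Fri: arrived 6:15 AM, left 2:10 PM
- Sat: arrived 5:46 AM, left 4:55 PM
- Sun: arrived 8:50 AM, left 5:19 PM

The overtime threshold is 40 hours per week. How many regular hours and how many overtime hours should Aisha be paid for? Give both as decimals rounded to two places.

Regular 40.00 hours, overtime 13.22 hours

Tue: 8:21 AM–6:13 PM = 9 h 52 min
Wed: 6:57 AM–2:54 PM = 7 h 57 min
Thu: 7:50 AM–3:41 PM = 7 h 51 min
Fri: 6:15 AM–2:10 PM = 7 h 55 min
Sat: 5:46 AM–4:55 PM = 11 h 9 min
Sun: 8:50 AM–5:19 PM = 8 h 29 min
Total worked: 53 h 13 min = 53.22 h.
Threshold 40 h → overtime 13 h 13 min, regular 40 h 0 min.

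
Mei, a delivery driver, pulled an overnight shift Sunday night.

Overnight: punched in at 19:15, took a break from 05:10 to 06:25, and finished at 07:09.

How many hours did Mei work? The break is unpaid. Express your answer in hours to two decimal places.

10.65 hours

Overnight: 19:15 → midnight = 4 h 45 min; midnight → 07:09 = 7 h 9 min; span 11 h 54 min; less 75 min break → 10 h 39 min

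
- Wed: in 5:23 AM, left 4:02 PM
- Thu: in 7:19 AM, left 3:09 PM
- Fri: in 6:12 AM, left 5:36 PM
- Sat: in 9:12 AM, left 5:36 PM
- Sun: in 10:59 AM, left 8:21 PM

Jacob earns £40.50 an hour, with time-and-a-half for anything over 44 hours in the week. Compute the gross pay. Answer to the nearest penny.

£2003.74

Wed: 5:23 AM–4:02 PM = 10 h 39 min
Thu: 7:19 AM–3:09 PM = 7 h 50 min
Fri: 6:12 AM–5:36 PM = 11 h 24 min
Sat: 9:12 AM–5:36 PM = 8 h 24 min
Sun: 10:59 AM–8:21 PM = 9 h 22 min
Total worked: 47 h 39 min = 2859 min.
Regular 44 h 0 min = 2640 min at £40.50/h; overtime 3 h 39 min = 219 min at £60.75/h.
Pay = (2640 × £40.50 + 219 × £60.75) ÷ 60 = £2003.74.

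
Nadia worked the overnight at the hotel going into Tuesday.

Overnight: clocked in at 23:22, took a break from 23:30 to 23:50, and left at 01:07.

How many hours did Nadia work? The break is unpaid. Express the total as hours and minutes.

Overnight: 23:22 → midnight = 0 h 38 min; midnight → 01:07 = 1 h 7 min; span 1 h 45 min; less 20 min break → 1 h 25 min

1 h 25 min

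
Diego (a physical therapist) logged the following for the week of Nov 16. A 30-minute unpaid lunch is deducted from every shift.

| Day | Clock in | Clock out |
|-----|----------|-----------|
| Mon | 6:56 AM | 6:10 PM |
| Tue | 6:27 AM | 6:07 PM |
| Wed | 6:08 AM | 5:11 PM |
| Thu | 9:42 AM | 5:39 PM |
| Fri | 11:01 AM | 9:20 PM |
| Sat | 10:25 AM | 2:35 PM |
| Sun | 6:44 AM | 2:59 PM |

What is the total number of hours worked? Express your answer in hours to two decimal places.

Mon: 6:56 AM–6:10 PM = 11 h 14 min; less 30 min break → 10 h 44 min
Tue: 6:27 AM–6:07 PM = 11 h 40 min; less 30 min break → 11 h 10 min
Wed: 6:08 AM–5:11 PM = 11 h 3 min; less 30 min break → 10 h 33 min
Thu: 9:42 AM–5:39 PM = 7 h 57 min; less 30 min break → 7 h 27 min
Fri: 11:01 AM–9:20 PM = 10 h 19 min; less 30 min break → 9 h 49 min
Sat: 10:25 AM–2:35 PM = 4 h 10 min; less 30 min break → 3 h 40 min
Sun: 6:44 AM–2:59 PM = 8 h 15 min; less 30 min break → 7 h 45 min
Total: 10 h 44 min + 11 h 10 min + 10 h 33 min + 7 h 27 min + 9 h 49 min + 3 h 40 min + 7 h 45 min = 61 h 8 min.

61.13 hours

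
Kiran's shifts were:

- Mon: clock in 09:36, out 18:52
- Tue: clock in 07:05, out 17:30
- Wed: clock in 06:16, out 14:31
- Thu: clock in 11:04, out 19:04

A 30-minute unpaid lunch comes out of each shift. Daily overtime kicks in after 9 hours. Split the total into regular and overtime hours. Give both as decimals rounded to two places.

Regular 33.02 hours, overtime 0.92 hours

Mon: 09:36–18:52 = 9 h 16 min; less 30 min break → 8 h 46 min
Tue: 07:05–17:30 = 10 h 25 min; less 30 min break → 9 h 55 min
Wed: 06:16–14:31 = 8 h 15 min; less 30 min break → 7 h 45 min
Thu: 11:04–19:04 = 8 h 0 min; less 30 min break → 7 h 30 min
Mon reg 8 h 46 min / OT 0 h 0 min; Tue reg 9 h 0 min / OT 0 h 55 min; Wed reg 7 h 45 min / OT 0 h 0 min; Thu reg 7 h 30 min / OT 0 h 0 min.
Totals: regular 33 h 1 min, overtime 0 h 55 min.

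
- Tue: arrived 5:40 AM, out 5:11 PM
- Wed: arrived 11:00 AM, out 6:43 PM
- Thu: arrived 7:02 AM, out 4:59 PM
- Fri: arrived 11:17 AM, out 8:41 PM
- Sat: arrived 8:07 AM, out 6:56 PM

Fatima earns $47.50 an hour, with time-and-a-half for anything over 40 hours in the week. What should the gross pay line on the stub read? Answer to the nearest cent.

Tue: 5:40 AM–5:11 PM = 11 h 31 min
Wed: 11:00 AM–6:43 PM = 7 h 43 min
Thu: 7:02 AM–4:59 PM = 9 h 57 min
Fri: 11:17 AM–8:41 PM = 9 h 24 min
Sat: 8:07 AM–6:56 PM = 10 h 49 min
Total worked: 49 h 24 min = 2964 min.
Regular 40 h 0 min = 2400 min at $47.50/h; overtime 9 h 24 min = 564 min at $71.25/h.
Pay = (2400 × $47.50 + 564 × $71.25) ÷ 60 = $2569.75.

$2569.75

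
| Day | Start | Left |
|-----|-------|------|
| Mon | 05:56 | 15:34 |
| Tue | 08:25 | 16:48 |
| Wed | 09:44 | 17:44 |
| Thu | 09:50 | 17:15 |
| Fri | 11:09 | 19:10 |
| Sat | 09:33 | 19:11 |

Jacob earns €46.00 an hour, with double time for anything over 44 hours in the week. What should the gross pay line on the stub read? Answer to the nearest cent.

Mon: 05:56–15:34 = 9 h 38 min
Tue: 08:25–16:48 = 8 h 23 min
Wed: 09:44–17:44 = 8 h 0 min
Thu: 09:50–17:15 = 7 h 25 min
Fri: 11:09–19:10 = 8 h 1 min
Sat: 09:33–19:11 = 9 h 38 min
Total worked: 51 h 5 min = 3065 min.
Regular 44 h 0 min = 2640 min at €46.00/h; overtime 7 h 5 min = 425 min at €92.00/h.
Pay = (2640 × €46.00 + 425 × €92.00) ÷ 60 = €2675.67.

€2675.67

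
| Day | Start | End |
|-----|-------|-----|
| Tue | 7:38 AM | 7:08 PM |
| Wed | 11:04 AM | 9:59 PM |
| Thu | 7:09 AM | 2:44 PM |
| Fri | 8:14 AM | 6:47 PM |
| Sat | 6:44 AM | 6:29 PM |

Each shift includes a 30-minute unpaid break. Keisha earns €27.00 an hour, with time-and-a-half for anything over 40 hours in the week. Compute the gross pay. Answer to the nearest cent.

€1476.90

Tue: 7:38 AM–7:08 PM = 11 h 30 min; less 30 min break → 11 h 0 min
Wed: 11:04 AM–9:59 PM = 10 h 55 min; less 30 min break → 10 h 25 min
Thu: 7:09 AM–2:44 PM = 7 h 35 min; less 30 min break → 7 h 5 min
Fri: 8:14 AM–6:47 PM = 10 h 33 min; less 30 min break → 10 h 3 min
Sat: 6:44 AM–6:29 PM = 11 h 45 min; less 30 min break → 11 h 15 min
Total worked: 49 h 48 min = 2988 min.
Regular 40 h 0 min = 2400 min at €27.00/h; overtime 9 h 48 min = 588 min at €40.50/h.
Pay = (2400 × €27.00 + 588 × €40.50) ÷ 60 = €1476.90.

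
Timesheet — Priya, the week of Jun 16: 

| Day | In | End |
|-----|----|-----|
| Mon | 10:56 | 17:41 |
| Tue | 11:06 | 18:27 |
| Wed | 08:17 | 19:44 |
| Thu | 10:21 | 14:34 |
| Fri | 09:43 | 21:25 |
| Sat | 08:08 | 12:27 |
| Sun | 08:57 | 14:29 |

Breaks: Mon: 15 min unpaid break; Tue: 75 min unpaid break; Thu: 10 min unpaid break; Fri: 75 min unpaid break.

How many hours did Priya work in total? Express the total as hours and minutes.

48 h 24 min

Mon: 10:56–17:41 = 6 h 45 min; less 15 min break → 6 h 30 min
Tue: 11:06–18:27 = 7 h 21 min; less 75 min break → 6 h 6 min
Wed: 08:17–19:44 = 11 h 27 min
Thu: 10:21–14:34 = 4 h 13 min; less 10 min break → 4 h 3 min
Fri: 09:43–21:25 = 11 h 42 min; less 75 min break → 10 h 27 min
Sat: 08:08–12:27 = 4 h 19 min
Sun: 08:57–14:29 = 5 h 32 min
Total: 6 h 30 min + 6 h 6 min + 11 h 27 min + 4 h 3 min + 10 h 27 min + 4 h 19 min + 5 h 32 min = 48 h 24 min.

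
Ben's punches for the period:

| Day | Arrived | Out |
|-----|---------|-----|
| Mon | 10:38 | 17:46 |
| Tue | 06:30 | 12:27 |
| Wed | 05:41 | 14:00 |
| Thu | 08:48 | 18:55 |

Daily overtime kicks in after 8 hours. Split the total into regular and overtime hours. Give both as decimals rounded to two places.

Regular 29.08 hours, overtime 2.43 hours

Mon: 10:38–17:46 = 7 h 8 min
Tue: 06:30–12:27 = 5 h 57 min
Wed: 05:41–14:00 = 8 h 19 min
Thu: 08:48–18:55 = 10 h 7 min
Mon reg 7 h 8 min / OT 0 h 0 min; Tue reg 5 h 57 min / OT 0 h 0 min; Wed reg 8 h 0 min / OT 0 h 19 min; Thu reg 8 h 0 min / OT 2 h 7 min.
Totals: regular 29 h 5 min, overtime 2 h 26 min.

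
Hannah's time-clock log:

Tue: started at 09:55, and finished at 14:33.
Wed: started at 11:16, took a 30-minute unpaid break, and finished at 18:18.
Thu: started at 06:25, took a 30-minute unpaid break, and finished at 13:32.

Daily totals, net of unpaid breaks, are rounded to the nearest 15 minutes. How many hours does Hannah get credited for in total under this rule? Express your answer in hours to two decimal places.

17.75 hours

Tue: 09:55–14:33 = 4 h 38 min → rounds to 4 h 45 min
Wed: 11:16–18:18 = 7 h 2 min − 30 min = 6 h 32 min → rounds to 6 h 30 min
Thu: 06:25–13:32 = 7 h 7 min − 30 min = 6 h 37 min → rounds to 6 h 30 min
Total credited: 17 h 45 min.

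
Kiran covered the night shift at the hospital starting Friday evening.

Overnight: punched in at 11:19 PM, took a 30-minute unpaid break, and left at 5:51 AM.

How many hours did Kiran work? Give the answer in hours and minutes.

Overnight: 11:19 PM → midnight = 0 h 41 min; midnight → 5:51 AM = 5 h 51 min; span 6 h 32 min; less 30 min break → 6 h 2 min

6 h 2 min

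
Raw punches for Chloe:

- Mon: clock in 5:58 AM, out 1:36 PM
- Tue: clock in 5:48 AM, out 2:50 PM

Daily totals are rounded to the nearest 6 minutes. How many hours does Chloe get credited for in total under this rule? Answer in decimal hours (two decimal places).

16.60 hours

Mon: 5:58 AM–1:36 PM = 7 h 38 min → rounds to 7 h 36 min
Tue: 5:48 AM–2:50 PM = 9 h 2 min → rounds to 9 h 0 min
Total credited: 16 h 36 min.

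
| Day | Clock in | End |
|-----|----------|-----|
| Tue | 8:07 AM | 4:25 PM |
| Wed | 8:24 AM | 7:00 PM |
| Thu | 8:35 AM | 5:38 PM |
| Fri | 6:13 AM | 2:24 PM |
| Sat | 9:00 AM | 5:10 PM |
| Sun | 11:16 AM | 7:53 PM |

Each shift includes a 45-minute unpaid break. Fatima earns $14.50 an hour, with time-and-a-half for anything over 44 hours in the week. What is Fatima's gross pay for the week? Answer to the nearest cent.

$734.06

Tue: 8:07 AM–4:25 PM = 8 h 18 min; less 45 min break → 7 h 33 min
Wed: 8:24 AM–7:00 PM = 10 h 36 min; less 45 min break → 9 h 51 min
Thu: 8:35 AM–5:38 PM = 9 h 3 min; less 45 min break → 8 h 18 min
Fri: 6:13 AM–2:24 PM = 8 h 11 min; less 45 min break → 7 h 26 min
Sat: 9:00 AM–5:10 PM = 8 h 10 min; less 45 min break → 7 h 25 min
Sun: 11:16 AM–7:53 PM = 8 h 37 min; less 45 min break → 7 h 52 min
Total worked: 48 h 25 min = 2905 min.
Regular 44 h 0 min = 2640 min at $14.50/h; overtime 4 h 25 min = 265 min at $21.75/h.
Pay = (2640 × $14.50 + 265 × $21.75) ÷ 60 = $734.06.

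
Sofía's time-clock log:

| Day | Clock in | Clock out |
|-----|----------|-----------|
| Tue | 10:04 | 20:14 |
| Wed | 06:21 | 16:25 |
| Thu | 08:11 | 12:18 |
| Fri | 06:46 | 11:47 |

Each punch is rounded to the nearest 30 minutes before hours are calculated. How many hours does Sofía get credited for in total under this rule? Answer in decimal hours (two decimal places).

Tue: in 10:04→10:00, out 20:14→20:00; 10 h 0 min
Wed: in 06:21→06:30, out 16:25→16:30; 10 h 0 min
Thu: in 08:11→08:00, out 12:18→12:30; 4 h 30 min
Fri: in 06:46→07:00, out 11:47→12:00; 5 h 0 min
Total credited: 29 h 30 min.

29.50 hours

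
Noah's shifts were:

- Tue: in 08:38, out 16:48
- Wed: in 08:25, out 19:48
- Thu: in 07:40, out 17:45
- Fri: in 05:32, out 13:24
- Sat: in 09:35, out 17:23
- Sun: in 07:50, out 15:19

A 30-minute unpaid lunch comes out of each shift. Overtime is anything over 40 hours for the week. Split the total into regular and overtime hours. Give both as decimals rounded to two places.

Tue: 08:38–16:48 = 8 h 10 min; less 30 min break → 7 h 40 min
Wed: 08:25–19:48 = 11 h 23 min; less 30 min break → 10 h 53 min
Thu: 07:40–17:45 = 10 h 5 min; less 30 min break → 9 h 35 min
Fri: 05:32–13:24 = 7 h 52 min; less 30 min break → 7 h 22 min
Sat: 09:35–17:23 = 7 h 48 min; less 30 min break → 7 h 18 min
Sun: 07:50–15:19 = 7 h 29 min; less 30 min break → 6 h 59 min
Total worked: 49 h 47 min = 49.78 h.
Threshold 40 h → overtime 9 h 47 min, regular 40 h 0 min.

Regular 40.00 hours, overtime 9.78 hours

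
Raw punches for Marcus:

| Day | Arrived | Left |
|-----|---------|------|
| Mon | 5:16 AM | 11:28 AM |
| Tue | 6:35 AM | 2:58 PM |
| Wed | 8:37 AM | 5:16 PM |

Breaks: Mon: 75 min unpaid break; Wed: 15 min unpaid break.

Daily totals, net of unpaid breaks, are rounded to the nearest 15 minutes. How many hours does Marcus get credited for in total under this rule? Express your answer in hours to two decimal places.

22.00 hours

Mon: 5:16 AM–11:28 AM = 6 h 12 min − 75 min = 4 h 57 min → rounds to 5 h 0 min
Tue: 6:35 AM–2:58 PM = 8 h 23 min → rounds to 8 h 30 min
Wed: 8:37 AM–5:16 PM = 8 h 39 min − 15 min = 8 h 24 min → rounds to 8 h 30 min
Total credited: 22 h 0 min.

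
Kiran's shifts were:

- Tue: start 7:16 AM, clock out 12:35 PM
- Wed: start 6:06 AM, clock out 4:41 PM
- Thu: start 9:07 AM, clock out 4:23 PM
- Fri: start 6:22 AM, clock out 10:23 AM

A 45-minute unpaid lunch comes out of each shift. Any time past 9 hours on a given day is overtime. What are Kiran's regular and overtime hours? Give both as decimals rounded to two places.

Regular 23.35 hours, overtime 0.83 hours

Tue: 7:16 AM–12:35 PM = 5 h 19 min; less 45 min break → 4 h 34 min
Wed: 6:06 AM–4:41 PM = 10 h 35 min; less 45 min break → 9 h 50 min
Thu: 9:07 AM–4:23 PM = 7 h 16 min; less 45 min break → 6 h 31 min
Fri: 6:22 AM–10:23 AM = 4 h 1 min; less 45 min break → 3 h 16 min
Tue reg 4 h 34 min / OT 0 h 0 min; Wed reg 9 h 0 min / OT 0 h 50 min; Thu reg 6 h 31 min / OT 0 h 0 min; Fri reg 3 h 16 min / OT 0 h 0 min.
Totals: regular 23 h 21 min, overtime 0 h 50 min.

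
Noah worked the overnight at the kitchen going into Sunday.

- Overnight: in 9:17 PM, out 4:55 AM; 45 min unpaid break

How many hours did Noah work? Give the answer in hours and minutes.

Overnight: 9:17 PM → midnight = 2 h 43 min; midnight → 4:55 AM = 4 h 55 min; span 7 h 38 min; less 45 min break → 6 h 53 min

6 h 53 min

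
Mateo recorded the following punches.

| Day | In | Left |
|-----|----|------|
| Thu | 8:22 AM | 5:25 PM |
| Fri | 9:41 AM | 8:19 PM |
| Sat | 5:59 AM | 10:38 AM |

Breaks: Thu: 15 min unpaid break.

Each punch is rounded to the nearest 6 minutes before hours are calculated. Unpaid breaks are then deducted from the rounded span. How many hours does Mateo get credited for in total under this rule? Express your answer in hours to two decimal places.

Thu: in 8:22 AM→8:24 AM, out 5:25 PM→5:24 PM; 9 h 0 min − 15 min = 8 h 45 min
Fri: in 9:41 AM→9:42 AM, out 8:19 PM→8:18 PM; 10 h 36 min
Sat: in 5:59 AM→6:00 AM, out 10:38 AM→10:36 AM; 4 h 36 min
Total credited: 23 h 57 min.

23.95 hours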